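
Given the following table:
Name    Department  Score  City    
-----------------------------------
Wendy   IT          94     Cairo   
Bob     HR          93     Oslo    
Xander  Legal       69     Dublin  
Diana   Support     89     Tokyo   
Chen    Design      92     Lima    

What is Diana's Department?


Row 4: Diana
Department = Support

ANSWER: Support


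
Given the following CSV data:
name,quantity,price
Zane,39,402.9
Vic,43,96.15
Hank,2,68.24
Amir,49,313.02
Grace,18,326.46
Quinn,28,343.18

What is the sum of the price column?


Values in 'price' column:
  Row 1: 402.9
  Row 2: 96.15
  Row 3: 68.24
  Row 4: 313.02
  Row 5: 326.46
  Row 6: 343.18
Sum = 402.9 + 96.15 + 68.24 + 313.02 + 326.46 + 343.18 = 1549.95

ANSWER: 1549.95


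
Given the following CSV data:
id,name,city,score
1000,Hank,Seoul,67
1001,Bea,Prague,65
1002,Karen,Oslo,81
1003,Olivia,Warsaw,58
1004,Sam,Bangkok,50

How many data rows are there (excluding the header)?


Counting rows (excluding header):
Header: id,name,city,score
Data rows: 5

ANSWER: 5


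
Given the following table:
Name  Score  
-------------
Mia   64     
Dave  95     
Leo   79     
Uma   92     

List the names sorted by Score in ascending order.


Sorting by Score (ascending):
  Mia: 64
  Leo: 79
  Uma: 92
  Dave: 95


ANSWER: Mia, Leo, Uma, Dave


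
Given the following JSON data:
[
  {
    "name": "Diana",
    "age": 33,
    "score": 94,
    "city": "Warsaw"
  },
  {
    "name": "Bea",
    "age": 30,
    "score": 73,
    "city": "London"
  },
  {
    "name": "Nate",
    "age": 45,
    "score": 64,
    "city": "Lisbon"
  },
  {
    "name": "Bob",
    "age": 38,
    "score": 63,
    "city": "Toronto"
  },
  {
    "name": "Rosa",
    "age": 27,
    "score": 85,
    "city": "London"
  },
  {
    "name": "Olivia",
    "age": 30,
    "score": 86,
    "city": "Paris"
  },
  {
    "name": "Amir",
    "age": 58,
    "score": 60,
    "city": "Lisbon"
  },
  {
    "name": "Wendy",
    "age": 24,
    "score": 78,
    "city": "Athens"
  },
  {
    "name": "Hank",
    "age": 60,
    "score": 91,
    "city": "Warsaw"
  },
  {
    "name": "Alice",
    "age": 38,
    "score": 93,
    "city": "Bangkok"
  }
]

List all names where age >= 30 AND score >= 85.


Checking both conditions:
  Diana (age=33, score=94) -> YES
  Bea (age=30, score=73) -> no
  Nate (age=45, score=64) -> no
  Bob (age=38, score=63) -> no
  Rosa (age=27, score=85) -> no
  Olivia (age=30, score=86) -> YES
  Amir (age=58, score=60) -> no
  Wendy (age=24, score=78) -> no
  Hank (age=60, score=91) -> YES
  Alice (age=38, score=93) -> YES


ANSWER: Diana, Olivia, Hank, Alice


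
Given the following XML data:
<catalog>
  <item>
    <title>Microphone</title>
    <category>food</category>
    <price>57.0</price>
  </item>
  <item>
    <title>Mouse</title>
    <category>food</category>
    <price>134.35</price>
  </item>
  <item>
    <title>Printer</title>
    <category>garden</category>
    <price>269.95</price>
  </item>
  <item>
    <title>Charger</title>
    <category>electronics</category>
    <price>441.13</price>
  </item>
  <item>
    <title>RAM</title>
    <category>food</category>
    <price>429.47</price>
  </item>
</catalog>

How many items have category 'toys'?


Scanning <item> elements for <category>toys</category>:
Count: 0

ANSWER: 0


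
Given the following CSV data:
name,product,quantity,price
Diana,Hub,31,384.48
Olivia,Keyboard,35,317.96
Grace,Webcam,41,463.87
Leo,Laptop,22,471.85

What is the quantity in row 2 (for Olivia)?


Row 2: Olivia
Column 'quantity' = 35

ANSWER: 35


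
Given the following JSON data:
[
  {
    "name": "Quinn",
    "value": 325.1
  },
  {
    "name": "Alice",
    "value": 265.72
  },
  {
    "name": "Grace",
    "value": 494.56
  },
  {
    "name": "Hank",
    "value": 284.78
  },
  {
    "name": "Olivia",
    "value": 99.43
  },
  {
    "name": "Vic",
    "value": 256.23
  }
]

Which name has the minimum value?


Comparing values:
  Quinn: 325.1
  Alice: 265.72
  Grace: 494.56
  Hank: 284.78
  Olivia: 99.43
  Vic: 256.23
Minimum: Olivia (99.43)

ANSWER: Olivia


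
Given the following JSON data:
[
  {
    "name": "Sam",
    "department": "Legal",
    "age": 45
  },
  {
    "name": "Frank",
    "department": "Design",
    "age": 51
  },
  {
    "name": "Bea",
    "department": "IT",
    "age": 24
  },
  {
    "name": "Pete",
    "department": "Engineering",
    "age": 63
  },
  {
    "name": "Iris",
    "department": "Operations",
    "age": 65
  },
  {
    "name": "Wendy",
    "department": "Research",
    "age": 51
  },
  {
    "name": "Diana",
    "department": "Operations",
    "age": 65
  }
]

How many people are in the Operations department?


Scanning records for department = Operations
  Record 4: Iris
  Record 6: Diana
Count: 2

ANSWER: 2


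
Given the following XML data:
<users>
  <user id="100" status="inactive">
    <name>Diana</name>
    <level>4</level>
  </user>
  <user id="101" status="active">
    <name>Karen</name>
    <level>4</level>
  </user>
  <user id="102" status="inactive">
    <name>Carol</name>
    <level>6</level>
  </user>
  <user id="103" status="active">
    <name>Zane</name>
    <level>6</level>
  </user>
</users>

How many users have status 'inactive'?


Counting users with status='inactive':
  Diana (id=100) -> MATCH
  Carol (id=102) -> MATCH
Count: 2

ANSWER: 2


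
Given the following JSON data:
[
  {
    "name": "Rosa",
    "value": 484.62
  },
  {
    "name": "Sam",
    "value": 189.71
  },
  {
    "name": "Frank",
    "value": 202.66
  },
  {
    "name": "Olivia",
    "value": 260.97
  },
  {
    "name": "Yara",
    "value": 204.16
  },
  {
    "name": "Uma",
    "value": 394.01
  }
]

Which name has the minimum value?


Comparing values:
  Rosa: 484.62
  Sam: 189.71
  Frank: 202.66
  Olivia: 260.97
  Yara: 204.16
  Uma: 394.01
Minimum: Sam (189.71)

ANSWER: Sam


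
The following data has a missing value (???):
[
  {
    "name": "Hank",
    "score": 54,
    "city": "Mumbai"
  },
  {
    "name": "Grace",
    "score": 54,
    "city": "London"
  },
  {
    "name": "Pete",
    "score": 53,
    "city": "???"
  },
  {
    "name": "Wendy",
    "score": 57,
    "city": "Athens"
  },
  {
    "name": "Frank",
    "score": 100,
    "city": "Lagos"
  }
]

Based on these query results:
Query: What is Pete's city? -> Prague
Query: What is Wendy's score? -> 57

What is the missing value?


The missing value is Pete's city
From query: Pete's city = Prague

ANSWER: Prague


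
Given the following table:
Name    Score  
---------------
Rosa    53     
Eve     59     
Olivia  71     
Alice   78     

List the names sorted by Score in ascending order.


Sorting by Score (ascending):
  Rosa: 53
  Eve: 59
  Olivia: 71
  Alice: 78


ANSWER: Rosa, Eve, Olivia, Alice


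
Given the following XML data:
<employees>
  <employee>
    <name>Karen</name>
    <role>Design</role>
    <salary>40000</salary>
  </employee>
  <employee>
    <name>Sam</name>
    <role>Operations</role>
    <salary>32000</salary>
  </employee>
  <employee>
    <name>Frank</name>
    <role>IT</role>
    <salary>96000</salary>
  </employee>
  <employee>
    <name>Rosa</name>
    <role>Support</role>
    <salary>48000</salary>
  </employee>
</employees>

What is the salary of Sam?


Searching for <employee> with <name>Sam</name>
Found at position 2
<salary>32000</salary>

ANSWER: 32000


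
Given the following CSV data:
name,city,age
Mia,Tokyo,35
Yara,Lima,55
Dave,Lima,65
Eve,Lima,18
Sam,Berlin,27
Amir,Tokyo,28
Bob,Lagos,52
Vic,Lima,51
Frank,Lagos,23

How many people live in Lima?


Scanning city column for 'Lima':
  Row 2: Yara -> MATCH
  Row 3: Dave -> MATCH
  Row 4: Eve -> MATCH
  Row 8: Vic -> MATCH
Total matches: 4

ANSWER: 4


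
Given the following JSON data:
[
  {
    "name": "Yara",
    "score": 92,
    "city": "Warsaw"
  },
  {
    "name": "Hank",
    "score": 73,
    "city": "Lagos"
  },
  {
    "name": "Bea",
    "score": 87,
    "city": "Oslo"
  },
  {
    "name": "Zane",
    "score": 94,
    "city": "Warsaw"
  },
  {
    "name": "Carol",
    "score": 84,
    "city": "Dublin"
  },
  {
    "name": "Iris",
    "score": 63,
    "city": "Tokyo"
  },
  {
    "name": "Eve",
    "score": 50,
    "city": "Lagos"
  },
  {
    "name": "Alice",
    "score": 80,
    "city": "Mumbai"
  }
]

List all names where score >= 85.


Filtering records where score >= 85:
  Yara (score=92) -> YES
  Hank (score=73) -> no
  Bea (score=87) -> YES
  Zane (score=94) -> YES
  Carol (score=84) -> no
  Iris (score=63) -> no
  Eve (score=50) -> no
  Alice (score=80) -> no


ANSWER: Yara, Bea, Zane


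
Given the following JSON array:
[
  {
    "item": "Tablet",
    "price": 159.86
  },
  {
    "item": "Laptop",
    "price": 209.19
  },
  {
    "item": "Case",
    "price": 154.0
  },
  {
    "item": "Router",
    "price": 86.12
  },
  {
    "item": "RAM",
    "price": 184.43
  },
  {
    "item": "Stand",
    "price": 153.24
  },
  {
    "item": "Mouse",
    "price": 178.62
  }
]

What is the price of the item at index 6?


Array index 6 -> Mouse
price = 178.62

ANSWER: 178.62


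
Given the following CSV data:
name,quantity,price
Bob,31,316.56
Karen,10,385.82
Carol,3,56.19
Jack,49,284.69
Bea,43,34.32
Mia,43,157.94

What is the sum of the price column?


Values in 'price' column:
  Row 1: 316.56
  Row 2: 385.82
  Row 3: 56.19
  Row 4: 284.69
  Row 5: 34.32
  Row 6: 157.94
Sum = 316.56 + 385.82 + 56.19 + 284.69 + 34.32 + 157.94 = 1235.52

ANSWER: 1235.52


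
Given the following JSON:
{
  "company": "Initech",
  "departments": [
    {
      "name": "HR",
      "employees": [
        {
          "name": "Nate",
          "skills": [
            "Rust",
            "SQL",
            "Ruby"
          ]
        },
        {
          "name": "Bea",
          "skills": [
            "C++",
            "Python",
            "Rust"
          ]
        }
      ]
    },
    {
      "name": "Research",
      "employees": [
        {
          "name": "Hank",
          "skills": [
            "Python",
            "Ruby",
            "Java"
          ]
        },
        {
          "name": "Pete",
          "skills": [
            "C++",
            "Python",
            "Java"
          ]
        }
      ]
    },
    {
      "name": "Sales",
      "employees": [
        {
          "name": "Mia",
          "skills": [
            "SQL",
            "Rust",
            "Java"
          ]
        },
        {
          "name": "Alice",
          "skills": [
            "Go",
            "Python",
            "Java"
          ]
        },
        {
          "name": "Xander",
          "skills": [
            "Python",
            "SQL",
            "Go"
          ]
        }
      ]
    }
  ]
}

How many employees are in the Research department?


Path: departments[1].employees
Count: 2

ANSWER: 2


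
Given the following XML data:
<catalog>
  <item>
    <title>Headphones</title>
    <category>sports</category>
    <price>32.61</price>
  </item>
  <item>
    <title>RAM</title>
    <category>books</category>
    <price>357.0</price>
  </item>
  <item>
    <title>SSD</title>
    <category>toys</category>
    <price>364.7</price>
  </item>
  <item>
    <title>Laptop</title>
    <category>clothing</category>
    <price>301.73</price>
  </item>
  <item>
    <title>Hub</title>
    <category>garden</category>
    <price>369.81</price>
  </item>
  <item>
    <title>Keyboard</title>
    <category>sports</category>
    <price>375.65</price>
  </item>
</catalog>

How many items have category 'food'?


Scanning <item> elements for <category>food</category>:
Count: 0

ANSWER: 0


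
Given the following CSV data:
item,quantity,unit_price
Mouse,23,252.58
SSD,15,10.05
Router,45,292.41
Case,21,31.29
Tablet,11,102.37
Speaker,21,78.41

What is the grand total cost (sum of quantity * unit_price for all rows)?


Computing row totals:
  Mouse: 23 * 252.58 = 5809.34
  SSD: 15 * 10.05 = 150.75
  Router: 45 * 292.41 = 13158.45
  Case: 21 * 31.29 = 657.09
  Tablet: 11 * 102.37 = 1126.07
  Speaker: 21 * 78.41 = 1646.61
Grand total = 5809.34 + 150.75 + 13158.45 + 657.09 + 1126.07 + 1646.61 = 22548.31

ANSWER: 22548.31


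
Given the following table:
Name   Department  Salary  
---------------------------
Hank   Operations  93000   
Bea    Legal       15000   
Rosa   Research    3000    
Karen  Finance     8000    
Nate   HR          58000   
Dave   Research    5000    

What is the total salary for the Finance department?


Finance department members:
  Karen: 8000
Total = 8000 = 8000

ANSWER: 8000


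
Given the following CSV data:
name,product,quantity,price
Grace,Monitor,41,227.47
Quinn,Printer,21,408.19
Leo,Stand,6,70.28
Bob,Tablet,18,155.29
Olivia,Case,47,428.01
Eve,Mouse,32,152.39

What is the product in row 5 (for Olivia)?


Row 5: Olivia
Column 'product' = Case

ANSWER: Case


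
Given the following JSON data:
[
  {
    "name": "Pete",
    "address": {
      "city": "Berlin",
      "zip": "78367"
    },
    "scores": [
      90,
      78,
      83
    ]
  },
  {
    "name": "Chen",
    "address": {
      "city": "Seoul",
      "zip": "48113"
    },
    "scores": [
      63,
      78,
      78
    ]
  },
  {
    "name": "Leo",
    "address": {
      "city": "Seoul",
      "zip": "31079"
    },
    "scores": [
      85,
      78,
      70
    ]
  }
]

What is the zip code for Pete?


Path: records[0].address.zip
Value: 78367

ANSWER: 78367


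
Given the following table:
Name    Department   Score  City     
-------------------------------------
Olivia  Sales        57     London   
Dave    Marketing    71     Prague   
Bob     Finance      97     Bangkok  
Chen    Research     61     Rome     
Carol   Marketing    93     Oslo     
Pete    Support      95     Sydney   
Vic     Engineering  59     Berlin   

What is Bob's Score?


Row 3: Bob
Score = 97

ANSWER: 97


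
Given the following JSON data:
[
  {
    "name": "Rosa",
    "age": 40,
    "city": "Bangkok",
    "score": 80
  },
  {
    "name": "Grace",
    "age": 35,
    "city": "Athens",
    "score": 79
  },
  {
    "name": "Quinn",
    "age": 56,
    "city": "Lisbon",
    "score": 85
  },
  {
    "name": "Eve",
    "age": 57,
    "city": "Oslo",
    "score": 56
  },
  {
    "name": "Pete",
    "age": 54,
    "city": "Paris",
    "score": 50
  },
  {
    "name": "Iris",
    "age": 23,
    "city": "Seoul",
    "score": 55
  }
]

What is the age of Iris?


Looking up record where name = Iris
Record index: 5
Field 'age' = 23

ANSWER: 23


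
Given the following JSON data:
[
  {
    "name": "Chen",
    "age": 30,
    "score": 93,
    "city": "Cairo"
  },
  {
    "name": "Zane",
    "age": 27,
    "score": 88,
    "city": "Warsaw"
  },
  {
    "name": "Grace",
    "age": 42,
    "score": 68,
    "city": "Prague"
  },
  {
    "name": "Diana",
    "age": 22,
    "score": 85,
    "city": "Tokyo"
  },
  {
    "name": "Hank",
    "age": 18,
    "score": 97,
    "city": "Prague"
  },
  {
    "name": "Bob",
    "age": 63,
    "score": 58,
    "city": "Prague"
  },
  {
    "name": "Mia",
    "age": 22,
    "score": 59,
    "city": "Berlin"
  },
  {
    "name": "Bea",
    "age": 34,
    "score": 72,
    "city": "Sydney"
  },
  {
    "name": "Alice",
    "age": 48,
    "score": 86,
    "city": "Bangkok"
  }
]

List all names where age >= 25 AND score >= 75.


Checking both conditions:
  Chen (age=30, score=93) -> YES
  Zane (age=27, score=88) -> YES
  Grace (age=42, score=68) -> no
  Diana (age=22, score=85) -> no
  Hank (age=18, score=97) -> no
  Bob (age=63, score=58) -> no
  Mia (age=22, score=59) -> no
  Bea (age=34, score=72) -> no
  Alice (age=48, score=86) -> YES


ANSWER: Chen, Zane, Alice


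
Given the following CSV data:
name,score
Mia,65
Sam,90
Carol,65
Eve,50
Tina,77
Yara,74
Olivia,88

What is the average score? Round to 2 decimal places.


Scores: 65, 90, 65, 50, 77, 74, 88
Sum = 509
Count = 7
Average = 509 / 7 = 72.71

ANSWER: 72.71


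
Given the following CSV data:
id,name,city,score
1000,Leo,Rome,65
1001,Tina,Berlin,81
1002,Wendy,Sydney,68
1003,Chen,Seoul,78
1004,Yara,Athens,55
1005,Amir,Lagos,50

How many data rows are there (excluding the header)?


Counting rows (excluding header):
Header: id,name,city,score
Data rows: 6

ANSWER: 6


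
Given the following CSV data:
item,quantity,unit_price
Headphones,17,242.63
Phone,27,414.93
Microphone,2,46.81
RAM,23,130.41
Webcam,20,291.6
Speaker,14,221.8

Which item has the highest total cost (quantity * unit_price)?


Computing row totals:
  Headphones: 4124.71
  Phone: 11203.11
  Microphone: 93.62
  RAM: 2999.43
  Webcam: 5832.0
  Speaker: 3105.2
Maximum: Phone (11203.11)

ANSWER: Phone


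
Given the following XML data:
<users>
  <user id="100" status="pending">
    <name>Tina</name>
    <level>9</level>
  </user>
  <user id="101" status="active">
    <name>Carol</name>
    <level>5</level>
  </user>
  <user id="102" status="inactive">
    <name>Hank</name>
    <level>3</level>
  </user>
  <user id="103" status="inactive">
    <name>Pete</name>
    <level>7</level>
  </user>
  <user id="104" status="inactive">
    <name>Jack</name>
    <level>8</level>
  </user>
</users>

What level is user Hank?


Finding user: Hank
<level>3</level>

ANSWER: 3


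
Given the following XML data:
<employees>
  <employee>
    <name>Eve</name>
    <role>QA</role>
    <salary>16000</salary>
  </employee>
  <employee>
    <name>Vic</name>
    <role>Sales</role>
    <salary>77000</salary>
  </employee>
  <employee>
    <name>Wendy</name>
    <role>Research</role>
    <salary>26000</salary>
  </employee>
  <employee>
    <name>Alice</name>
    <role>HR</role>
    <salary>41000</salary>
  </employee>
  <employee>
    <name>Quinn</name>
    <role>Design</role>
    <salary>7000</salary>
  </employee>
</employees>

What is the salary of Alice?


Searching for <employee> with <name>Alice</name>
Found at position 4
<salary>41000</salary>

ANSWER: 41000


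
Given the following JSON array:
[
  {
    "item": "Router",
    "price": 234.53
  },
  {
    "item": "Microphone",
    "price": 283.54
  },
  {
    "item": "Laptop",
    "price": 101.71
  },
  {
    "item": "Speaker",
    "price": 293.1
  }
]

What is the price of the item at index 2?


Array index 2 -> Laptop
price = 101.71

ANSWER: 101.71


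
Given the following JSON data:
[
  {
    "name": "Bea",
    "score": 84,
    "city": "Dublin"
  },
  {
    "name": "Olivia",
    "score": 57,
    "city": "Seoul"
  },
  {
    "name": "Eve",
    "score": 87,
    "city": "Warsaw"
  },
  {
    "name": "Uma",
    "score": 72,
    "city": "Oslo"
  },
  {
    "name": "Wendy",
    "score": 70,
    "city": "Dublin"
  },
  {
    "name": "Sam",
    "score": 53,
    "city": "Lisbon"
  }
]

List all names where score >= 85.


Filtering records where score >= 85:
  Bea (score=84) -> no
  Olivia (score=57) -> no
  Eve (score=87) -> YES
  Uma (score=72) -> no
  Wendy (score=70) -> no
  Sam (score=53) -> no


ANSWER: Eve


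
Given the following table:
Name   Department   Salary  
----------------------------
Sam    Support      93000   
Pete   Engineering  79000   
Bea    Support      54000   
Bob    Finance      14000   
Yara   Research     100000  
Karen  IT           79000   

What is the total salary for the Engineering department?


Engineering department members:
  Pete: 79000
Total = 79000 = 79000

ANSWER: 79000


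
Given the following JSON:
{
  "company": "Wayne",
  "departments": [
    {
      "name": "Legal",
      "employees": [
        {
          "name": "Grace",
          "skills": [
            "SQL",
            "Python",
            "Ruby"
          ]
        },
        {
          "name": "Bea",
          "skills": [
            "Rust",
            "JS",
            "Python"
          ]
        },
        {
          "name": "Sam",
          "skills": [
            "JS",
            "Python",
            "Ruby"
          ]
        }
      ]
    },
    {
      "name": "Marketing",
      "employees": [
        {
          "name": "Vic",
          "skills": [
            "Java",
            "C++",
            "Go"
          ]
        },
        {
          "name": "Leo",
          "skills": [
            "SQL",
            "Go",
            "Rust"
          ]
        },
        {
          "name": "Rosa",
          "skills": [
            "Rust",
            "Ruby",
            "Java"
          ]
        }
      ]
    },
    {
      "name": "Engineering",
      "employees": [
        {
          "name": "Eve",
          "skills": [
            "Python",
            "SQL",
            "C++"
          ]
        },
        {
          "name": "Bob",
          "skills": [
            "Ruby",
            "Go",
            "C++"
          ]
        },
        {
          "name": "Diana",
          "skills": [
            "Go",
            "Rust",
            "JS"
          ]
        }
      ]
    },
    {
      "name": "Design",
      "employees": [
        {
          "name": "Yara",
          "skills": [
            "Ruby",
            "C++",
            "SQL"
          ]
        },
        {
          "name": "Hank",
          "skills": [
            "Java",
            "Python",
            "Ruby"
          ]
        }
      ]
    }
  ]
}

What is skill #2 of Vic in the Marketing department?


Path: departments[1].employees[0].skills[1]
Value: C++

ANSWER: C++


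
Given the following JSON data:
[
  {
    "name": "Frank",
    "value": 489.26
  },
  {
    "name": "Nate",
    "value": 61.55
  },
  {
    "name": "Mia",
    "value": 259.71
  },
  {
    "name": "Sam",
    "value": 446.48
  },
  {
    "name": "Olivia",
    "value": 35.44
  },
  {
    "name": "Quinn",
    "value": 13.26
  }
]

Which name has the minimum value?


Comparing values:
  Frank: 489.26
  Nate: 61.55
  Mia: 259.71
  Sam: 446.48
  Olivia: 35.44
  Quinn: 13.26
Minimum: Quinn (13.26)

ANSWER: Quinn


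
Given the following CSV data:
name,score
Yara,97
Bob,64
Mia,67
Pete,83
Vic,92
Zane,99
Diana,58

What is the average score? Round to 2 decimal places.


Scores: 97, 64, 67, 83, 92, 99, 58
Sum = 560
Count = 7
Average = 560 / 7 = 80.00

ANSWER: 80.00


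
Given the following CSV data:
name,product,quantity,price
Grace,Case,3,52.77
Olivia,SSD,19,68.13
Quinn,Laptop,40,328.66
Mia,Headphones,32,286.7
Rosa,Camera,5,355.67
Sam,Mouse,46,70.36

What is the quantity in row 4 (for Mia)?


Row 4: Mia
Column 'quantity' = 32

ANSWER: 32


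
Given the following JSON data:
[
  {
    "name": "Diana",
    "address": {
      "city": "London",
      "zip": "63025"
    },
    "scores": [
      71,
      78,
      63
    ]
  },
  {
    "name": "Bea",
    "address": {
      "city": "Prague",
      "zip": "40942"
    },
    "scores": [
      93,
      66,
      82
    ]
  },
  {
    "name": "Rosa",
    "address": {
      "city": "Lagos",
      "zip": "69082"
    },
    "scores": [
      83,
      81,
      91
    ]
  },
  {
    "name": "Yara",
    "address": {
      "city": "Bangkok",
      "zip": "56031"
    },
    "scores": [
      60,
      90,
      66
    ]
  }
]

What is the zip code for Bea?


Path: records[1].address.zip
Value: 40942

ANSWER: 40942


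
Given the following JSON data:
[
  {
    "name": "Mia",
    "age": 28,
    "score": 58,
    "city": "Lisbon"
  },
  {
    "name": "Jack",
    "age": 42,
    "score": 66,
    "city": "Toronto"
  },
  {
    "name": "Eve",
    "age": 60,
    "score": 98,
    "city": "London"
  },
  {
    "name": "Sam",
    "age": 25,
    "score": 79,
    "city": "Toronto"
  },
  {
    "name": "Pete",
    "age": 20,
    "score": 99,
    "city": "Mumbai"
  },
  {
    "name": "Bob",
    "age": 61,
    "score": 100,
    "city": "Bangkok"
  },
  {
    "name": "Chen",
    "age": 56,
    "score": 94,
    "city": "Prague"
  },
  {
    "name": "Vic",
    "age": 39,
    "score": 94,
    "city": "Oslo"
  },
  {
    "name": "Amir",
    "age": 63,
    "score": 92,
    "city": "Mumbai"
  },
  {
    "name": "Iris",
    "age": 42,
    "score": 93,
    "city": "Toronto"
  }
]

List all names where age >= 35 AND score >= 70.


Checking both conditions:
  Mia (age=28, score=58) -> no
  Jack (age=42, score=66) -> no
  Eve (age=60, score=98) -> YES
  Sam (age=25, score=79) -> no
  Pete (age=20, score=99) -> no
  Bob (age=61, score=100) -> YES
  Chen (age=56, score=94) -> YES
  Vic (age=39, score=94) -> YES
  Amir (age=63, score=92) -> YES
  Iris (age=42, score=93) -> YES


ANSWER: Eve, Bob, Chen, Vic, Amir, Iris


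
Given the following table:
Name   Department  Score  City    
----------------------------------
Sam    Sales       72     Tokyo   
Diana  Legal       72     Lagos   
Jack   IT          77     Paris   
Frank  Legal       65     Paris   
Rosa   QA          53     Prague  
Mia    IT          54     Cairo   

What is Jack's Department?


Row 3: Jack
Department = IT

ANSWER: IT


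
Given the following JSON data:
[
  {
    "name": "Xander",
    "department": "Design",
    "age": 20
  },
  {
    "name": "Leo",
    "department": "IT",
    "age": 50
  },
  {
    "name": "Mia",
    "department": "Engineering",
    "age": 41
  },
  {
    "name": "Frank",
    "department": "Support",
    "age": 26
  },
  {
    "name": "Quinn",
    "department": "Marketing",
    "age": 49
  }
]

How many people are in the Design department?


Scanning records for department = Design
  Record 0: Xander
Count: 1

ANSWER: 1


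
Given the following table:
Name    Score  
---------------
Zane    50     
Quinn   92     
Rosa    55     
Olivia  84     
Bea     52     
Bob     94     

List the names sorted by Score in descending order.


Sorting by Score (descending):
  Bob: 94
  Quinn: 92
  Olivia: 84
  Rosa: 55
  Bea: 52
  Zane: 50


ANSWER: Bob, Quinn, Olivia, Rosa, Bea, Zane


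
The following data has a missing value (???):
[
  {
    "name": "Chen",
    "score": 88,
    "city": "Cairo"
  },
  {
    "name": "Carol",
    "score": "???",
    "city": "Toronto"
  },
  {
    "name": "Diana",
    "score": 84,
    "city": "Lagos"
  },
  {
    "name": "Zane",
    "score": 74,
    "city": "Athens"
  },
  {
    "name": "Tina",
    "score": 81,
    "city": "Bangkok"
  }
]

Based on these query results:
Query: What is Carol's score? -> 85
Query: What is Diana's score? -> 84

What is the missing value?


The missing value is Carol's score
From query: Carol's score = 85

ANSWER: 85


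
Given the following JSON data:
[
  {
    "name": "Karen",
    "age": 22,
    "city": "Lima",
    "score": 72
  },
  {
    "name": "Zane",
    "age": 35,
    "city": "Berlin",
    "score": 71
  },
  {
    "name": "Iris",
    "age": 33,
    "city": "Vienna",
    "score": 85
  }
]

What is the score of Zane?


Looking up record where name = Zane
Record index: 1
Field 'score' = 71

ANSWER: 71


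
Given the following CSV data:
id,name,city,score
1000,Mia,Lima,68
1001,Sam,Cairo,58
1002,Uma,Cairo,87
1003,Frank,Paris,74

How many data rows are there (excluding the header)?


Counting rows (excluding header):
Header: id,name,city,score
Data rows: 4

ANSWER: 4


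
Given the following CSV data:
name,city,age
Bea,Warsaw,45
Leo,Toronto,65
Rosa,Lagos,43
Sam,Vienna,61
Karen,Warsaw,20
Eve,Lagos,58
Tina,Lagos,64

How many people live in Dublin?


Scanning city column for 'Dublin':
Total matches: 0

ANSWER: 0


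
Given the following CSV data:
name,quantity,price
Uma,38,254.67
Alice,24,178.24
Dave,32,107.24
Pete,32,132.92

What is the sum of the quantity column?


Values in 'quantity' column:
  Row 1: 38
  Row 2: 24
  Row 3: 32
  Row 4: 32
Sum = 38 + 24 + 32 + 32 = 126

ANSWER: 126


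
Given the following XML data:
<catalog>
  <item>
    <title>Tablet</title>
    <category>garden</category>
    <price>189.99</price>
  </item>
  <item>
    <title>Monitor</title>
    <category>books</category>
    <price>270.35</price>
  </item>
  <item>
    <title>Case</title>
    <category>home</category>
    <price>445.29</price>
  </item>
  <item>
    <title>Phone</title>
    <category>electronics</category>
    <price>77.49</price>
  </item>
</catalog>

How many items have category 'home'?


Scanning <item> elements for <category>home</category>:
  Item 3: Case -> MATCH
Count: 1

ANSWER: 1


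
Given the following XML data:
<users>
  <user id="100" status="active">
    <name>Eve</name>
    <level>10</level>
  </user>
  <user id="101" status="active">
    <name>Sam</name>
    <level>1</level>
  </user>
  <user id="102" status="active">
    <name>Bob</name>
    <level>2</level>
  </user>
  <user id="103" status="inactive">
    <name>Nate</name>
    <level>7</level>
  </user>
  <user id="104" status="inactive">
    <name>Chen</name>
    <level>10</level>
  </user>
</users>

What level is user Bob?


Finding user: Bob
<level>2</level>

ANSWER: 2


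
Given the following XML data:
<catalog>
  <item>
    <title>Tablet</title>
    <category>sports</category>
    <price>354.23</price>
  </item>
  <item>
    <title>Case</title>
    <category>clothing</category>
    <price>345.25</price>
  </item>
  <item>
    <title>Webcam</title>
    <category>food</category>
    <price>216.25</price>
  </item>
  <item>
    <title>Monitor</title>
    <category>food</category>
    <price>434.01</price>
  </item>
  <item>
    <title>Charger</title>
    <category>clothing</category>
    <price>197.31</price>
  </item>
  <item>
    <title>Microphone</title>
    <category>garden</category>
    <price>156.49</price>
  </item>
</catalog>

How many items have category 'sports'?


Scanning <item> elements for <category>sports</category>:
  Item 1: Tablet -> MATCH
Count: 1

ANSWER: 1


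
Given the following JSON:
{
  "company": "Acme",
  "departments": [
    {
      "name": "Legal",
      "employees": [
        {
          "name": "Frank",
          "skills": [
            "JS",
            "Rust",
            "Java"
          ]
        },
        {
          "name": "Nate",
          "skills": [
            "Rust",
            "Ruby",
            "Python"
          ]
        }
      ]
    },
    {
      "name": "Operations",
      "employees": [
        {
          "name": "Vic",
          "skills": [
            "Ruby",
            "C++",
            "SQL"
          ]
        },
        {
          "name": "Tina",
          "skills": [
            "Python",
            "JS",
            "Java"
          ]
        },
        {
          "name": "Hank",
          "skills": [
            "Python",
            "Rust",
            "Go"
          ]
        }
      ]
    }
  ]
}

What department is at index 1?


Path: departments[1].name
Value: Operations

ANSWER: Operations


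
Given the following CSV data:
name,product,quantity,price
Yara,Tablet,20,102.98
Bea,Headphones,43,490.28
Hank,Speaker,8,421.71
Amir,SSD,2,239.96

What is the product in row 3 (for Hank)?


Row 3: Hank
Column 'product' = Speaker

ANSWER: Speaker


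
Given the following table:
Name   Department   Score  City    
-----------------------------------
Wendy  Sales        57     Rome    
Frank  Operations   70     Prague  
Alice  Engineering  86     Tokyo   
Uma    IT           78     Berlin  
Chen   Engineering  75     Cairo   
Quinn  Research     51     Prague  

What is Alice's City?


Row 3: Alice
City = Tokyo

ANSWER: Tokyo


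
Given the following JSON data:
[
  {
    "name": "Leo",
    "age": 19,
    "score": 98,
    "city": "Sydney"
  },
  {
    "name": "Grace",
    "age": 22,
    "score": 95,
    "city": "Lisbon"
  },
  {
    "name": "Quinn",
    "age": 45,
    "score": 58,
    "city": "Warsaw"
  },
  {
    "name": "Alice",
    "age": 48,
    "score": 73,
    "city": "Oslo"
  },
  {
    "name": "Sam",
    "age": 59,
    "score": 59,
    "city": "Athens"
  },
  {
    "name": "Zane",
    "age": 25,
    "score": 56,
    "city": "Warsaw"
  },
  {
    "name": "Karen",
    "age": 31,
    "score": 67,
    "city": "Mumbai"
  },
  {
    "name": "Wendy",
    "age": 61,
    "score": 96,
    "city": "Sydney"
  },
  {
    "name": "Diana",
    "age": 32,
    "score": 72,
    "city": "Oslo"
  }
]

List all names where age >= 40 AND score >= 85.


Checking both conditions:
  Leo (age=19, score=98) -> no
  Grace (age=22, score=95) -> no
  Quinn (age=45, score=58) -> no
  Alice (age=48, score=73) -> no
  Sam (age=59, score=59) -> no
  Zane (age=25, score=56) -> no
  Karen (age=31, score=67) -> no
  Wendy (age=61, score=96) -> YES
  Diana (age=32, score=72) -> no


ANSWER: Wendy


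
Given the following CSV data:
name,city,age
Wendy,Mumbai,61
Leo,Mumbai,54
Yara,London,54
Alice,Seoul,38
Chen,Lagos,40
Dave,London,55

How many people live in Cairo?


Scanning city column for 'Cairo':
Total matches: 0

ANSWER: 0


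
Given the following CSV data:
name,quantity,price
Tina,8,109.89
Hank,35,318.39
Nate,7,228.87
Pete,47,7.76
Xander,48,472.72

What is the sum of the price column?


Values in 'price' column:
  Row 1: 109.89
  Row 2: 318.39
  Row 3: 228.87
  Row 4: 7.76
  Row 5: 472.72
Sum = 109.89 + 318.39 + 228.87 + 7.76 + 472.72 = 1137.63

ANSWER: 1137.63


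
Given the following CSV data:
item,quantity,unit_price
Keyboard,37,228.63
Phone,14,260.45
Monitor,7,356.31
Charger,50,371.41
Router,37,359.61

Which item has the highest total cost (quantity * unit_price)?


Computing row totals:
  Keyboard: 8459.31
  Phone: 3646.3
  Monitor: 2494.17
  Charger: 18570.5
  Router: 13305.57
Maximum: Charger (18570.5)

ANSWER: Charger


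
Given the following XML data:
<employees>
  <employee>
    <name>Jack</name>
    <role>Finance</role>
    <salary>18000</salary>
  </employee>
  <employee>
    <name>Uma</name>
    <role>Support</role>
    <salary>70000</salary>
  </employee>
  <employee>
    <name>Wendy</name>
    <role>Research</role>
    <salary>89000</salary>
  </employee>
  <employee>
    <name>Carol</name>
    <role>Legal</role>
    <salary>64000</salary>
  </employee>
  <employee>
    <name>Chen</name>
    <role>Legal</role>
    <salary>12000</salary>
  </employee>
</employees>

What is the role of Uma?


Searching for <employee> with <name>Uma</name>
Found at position 2
<role>Support</role>

ANSWER: Support


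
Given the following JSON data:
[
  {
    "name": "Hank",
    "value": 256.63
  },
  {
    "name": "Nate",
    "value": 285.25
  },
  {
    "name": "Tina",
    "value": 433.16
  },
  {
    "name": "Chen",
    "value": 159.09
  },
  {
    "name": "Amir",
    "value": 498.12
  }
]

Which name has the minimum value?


Comparing values:
  Hank: 256.63
  Nate: 285.25
  Tina: 433.16
  Chen: 159.09
  Amir: 498.12
Minimum: Chen (159.09)

ANSWER: Chen


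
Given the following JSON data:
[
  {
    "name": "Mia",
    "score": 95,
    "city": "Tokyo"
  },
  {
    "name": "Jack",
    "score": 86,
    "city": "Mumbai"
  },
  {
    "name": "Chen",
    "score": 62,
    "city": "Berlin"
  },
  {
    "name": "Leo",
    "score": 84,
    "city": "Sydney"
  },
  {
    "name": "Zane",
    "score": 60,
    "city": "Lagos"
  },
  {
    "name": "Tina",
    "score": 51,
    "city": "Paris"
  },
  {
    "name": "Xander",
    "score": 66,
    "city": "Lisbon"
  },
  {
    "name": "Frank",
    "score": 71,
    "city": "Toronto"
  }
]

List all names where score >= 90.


Filtering records where score >= 90:
  Mia (score=95) -> YES
  Jack (score=86) -> no
  Chen (score=62) -> no
  Leo (score=84) -> no
  Zane (score=60) -> no
  Tina (score=51) -> no
  Xander (score=66) -> no
  Frank (score=71) -> no


ANSWER: Mia


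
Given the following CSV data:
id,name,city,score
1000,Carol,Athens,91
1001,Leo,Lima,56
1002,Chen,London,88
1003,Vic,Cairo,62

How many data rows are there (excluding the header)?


Counting rows (excluding header):
Header: id,name,city,score
Data rows: 4

ANSWER: 4


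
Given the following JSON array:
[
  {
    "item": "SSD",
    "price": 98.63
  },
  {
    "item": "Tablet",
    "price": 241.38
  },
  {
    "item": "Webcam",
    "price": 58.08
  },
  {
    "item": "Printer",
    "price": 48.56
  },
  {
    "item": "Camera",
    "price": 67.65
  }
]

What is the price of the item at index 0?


Array index 0 -> SSD
price = 98.63

ANSWER: 98.63


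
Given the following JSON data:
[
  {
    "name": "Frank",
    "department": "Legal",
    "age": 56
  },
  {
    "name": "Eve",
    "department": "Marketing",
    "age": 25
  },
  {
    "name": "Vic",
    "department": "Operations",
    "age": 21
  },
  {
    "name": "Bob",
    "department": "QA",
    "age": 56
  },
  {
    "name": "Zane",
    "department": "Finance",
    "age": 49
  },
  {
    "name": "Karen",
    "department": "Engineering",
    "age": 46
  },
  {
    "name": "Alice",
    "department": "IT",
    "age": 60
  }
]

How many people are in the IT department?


Scanning records for department = IT
  Record 6: Alice
Count: 1

ANSWER: 1


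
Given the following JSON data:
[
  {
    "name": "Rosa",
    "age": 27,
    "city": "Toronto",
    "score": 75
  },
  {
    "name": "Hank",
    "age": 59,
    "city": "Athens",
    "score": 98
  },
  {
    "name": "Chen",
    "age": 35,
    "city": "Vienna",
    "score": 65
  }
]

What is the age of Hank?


Looking up record where name = Hank
Record index: 1
Field 'age' = 59

ANSWER: 59


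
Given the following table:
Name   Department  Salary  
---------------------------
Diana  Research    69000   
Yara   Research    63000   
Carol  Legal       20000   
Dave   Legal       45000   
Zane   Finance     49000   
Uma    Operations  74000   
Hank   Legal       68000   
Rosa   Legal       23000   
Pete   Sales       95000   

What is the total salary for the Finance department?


Finance department members:
  Zane: 49000
Total = 49000 = 49000

ANSWER: 49000


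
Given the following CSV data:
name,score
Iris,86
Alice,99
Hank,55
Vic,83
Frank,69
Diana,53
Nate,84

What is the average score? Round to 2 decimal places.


Scores: 86, 99, 55, 83, 69, 53, 84
Sum = 529
Count = 7
Average = 529 / 7 = 75.57

ANSWER: 75.57


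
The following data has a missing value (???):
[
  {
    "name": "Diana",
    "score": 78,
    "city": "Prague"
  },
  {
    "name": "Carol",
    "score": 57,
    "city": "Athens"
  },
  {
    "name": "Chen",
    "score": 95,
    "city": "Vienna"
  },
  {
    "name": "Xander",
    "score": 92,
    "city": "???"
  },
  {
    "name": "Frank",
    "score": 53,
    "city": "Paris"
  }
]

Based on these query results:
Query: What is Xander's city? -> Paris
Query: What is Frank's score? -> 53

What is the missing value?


The missing value is Xander's city
From query: Xander's city = Paris

ANSWER: Paris


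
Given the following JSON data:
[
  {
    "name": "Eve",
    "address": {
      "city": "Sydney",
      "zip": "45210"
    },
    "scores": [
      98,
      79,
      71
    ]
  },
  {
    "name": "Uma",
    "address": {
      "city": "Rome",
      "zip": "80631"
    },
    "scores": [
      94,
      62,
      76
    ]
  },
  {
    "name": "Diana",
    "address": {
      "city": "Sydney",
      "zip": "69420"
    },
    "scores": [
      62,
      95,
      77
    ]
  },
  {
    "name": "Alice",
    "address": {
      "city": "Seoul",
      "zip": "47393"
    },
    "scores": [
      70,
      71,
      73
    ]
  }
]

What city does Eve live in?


Path: records[0].address.city
Value: Sydney

ANSWER: Sydney


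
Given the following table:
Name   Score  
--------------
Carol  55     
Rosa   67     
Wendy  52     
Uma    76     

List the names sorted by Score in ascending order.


Sorting by Score (ascending):
  Wendy: 52
  Carol: 55
  Rosa: 67
  Uma: 76


ANSWER: Wendy, Carol, Rosa, Uma


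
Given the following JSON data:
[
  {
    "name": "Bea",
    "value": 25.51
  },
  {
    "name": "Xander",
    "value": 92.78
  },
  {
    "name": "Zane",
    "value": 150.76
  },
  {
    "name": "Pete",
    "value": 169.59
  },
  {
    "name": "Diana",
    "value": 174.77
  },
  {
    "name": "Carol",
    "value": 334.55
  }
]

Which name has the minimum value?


Comparing values:
  Bea: 25.51
  Xander: 92.78
  Zane: 150.76
  Pete: 169.59
  Diana: 174.77
  Carol: 334.55
Minimum: Bea (25.51)

ANSWER: Bea


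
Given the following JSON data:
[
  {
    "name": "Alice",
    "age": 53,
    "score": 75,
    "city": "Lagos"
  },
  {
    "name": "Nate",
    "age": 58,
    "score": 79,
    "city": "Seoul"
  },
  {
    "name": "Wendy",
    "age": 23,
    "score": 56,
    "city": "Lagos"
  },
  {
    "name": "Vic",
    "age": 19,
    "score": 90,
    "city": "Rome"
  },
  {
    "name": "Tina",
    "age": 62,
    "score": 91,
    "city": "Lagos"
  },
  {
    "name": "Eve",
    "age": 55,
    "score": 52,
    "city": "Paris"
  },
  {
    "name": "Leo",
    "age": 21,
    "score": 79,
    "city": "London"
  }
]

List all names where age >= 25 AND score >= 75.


Checking both conditions:
  Alice (age=53, score=75) -> YES
  Nate (age=58, score=79) -> YES
  Wendy (age=23, score=56) -> no
  Vic (age=19, score=90) -> no
  Tina (age=62, score=91) -> YES
  Eve (age=55, score=52) -> no
  Leo (age=21, score=79) -> no


ANSWER: Alice, Nate, Tina
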